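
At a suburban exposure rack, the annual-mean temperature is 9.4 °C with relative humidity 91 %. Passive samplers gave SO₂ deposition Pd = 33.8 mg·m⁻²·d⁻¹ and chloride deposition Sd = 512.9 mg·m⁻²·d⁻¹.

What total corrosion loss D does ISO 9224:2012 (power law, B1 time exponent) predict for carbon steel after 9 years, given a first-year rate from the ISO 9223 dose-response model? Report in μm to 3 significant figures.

D(9) = 649 μm

carbon steel: temperature factor f = +0.150·(-0.6) = -0.0900
  Pd branch = 1.77·Pd^0.52·e^(0.02·RH+f) = 62.28 μm/a
  Sd branch = 0.102·Sd^0.62·e^(0.033·RH+0.04·T) = 143.3 μm/a
  r_corr = 62.28 + 143.3 = 205.6 μm/a
ISO 9224: D(t) = r_corr · t^b with b = 0.523 (carbon steel, B1)
  D(9) = 205.6 × 9^0.523 = 205.6 × 3.156 = 648.8 μm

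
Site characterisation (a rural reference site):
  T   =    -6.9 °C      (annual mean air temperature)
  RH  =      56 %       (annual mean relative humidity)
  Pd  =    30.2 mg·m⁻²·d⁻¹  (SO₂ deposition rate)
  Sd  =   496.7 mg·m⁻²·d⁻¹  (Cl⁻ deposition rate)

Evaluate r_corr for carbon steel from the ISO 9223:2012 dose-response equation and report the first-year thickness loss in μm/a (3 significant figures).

r_corr = 25.6 μm/a

carbon steel: f(T) = +0.150·(T−10) [T≤10 °C] = -2.5350
  SO₂ term: 1.77·30.2^0.52·exp(0.02·56-2.5350) = 2.53
  Cl⁻ term: 0.102·496.7^0.62·exp(0.033·56+0.04·-6.9) = 23.06
  r_corr = 2.53 + 23.06 = 25.59 μm/a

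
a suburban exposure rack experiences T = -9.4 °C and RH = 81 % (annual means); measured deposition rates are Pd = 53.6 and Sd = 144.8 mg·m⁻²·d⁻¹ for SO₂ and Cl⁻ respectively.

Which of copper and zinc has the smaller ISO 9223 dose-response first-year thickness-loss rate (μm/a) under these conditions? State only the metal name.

copper

copper: T≤10 °C ⇒ hinge +0.126·(-9.4−10) = -2.4444
  SO₂ term: 0.0053·53.6^0.26·exp(0.059·81-2.4444) = 0.1541
  Sd branch = 0.01025·Sd^0.27·e^(0.036·RH+0.049·T) = 0.4576 μm/a
  sum: 0.1541 + 0.4576 → r_corr = 0.6117 μm/a
zinc: temperature factor f = +0.038·(-19.4) = -0.7372
  SO₂ term: 0.0129·53.6^0.44·exp(0.046·81-0.7372) = 1.477
  Sd branch = 0.0175·Sd^0.57·e^(0.008·RH+0.085·T) = 0.2565 μm/a
  sum: 1.477 + 0.2565 → r_corr = 1.734 μm/a
Ordering by μm/a: zinc (1.73) > copper (0.612)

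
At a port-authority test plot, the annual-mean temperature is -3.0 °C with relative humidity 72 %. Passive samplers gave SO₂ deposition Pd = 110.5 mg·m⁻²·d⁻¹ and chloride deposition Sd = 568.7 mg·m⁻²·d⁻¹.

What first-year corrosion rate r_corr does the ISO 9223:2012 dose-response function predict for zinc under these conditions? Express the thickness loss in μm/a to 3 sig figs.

r_corr = 2.61 μm/a

zinc: T≤10 °C ⇒ hinge +0.038·(-3.0−10) = -0.4940
  sulphur-dioxide contribution → 1.712 μm/a
  chloride contribution → 0.8969 μm/a
  total first-year rate 2.609 μm/a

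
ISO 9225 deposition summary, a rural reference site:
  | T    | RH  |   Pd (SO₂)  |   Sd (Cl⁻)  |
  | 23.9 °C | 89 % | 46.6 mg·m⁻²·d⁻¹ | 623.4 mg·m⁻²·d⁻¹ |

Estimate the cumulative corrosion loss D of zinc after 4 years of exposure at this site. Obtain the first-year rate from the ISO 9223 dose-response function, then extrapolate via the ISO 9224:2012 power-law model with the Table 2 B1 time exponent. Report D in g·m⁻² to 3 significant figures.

D(4) = 269 g·m⁻²

zinc: f(T) = -0.071·(T−10) [T>10 °C] = -0.9869
  SO₂ term: 0.0129·46.6^0.44·exp(0.046·89-0.9869) = 1.563
  Cl⁻ term: 0.0175·623.4^0.57·exp(0.008·89+0.085·23.9) = 10.65
  sum: 1.563 + 10.65 → r_corr = 12.22 μm/a
Power-law: D(4) = r_corr · 4^0.813
  D(4) = 12.22 × 4^0.813 = 12.22 × 3.087 = 37.71 μm
  Mass loss = 37.71 μm × 7.14 g/cm³ = 269.3 g·m⁻²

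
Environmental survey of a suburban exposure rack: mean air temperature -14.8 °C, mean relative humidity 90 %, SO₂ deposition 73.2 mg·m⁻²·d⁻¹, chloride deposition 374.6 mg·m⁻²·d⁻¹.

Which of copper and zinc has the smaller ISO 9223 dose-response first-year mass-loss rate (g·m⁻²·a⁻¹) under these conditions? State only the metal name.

copper: temperature factor f = +0.126·(-24.8) = -3.1248
  SO₂ term: 0.0053·73.2^0.26·exp(0.059·90-3.1248) = 0.1439
  Cl⁻ term: 0.01025·374.6^0.27·exp(0.036·90+0.049·-14.8) = 0.6277
  sum: 0.1439 + 0.6277 → r_corr = 0.7716 μm/a
  mass loss = 0.7716 μm/a × 8.96 g/cm³ = 6.914 g·m⁻²·a⁻¹
zinc: T≤10 °C ⇒ hinge +0.038·(-14.8−10) = -0.9424
  Pd branch = 0.0129·Pd^0.44·e^(0.046·RH+f) = 2.088 μm/a
  Cl⁻ term: 0.0175·374.6^0.57·exp(0.008·90+0.085·-14.8) = 0.2994
  sum: 2.088 + 0.2994 → r_corr = 2.387 μm/a
  mass loss = 2.387 μm/a × 7.14 g/cm³ = 17.04 g·m⁻²·a⁻¹
Ordering by g·m⁻²·a⁻¹: zinc (17) > copper (6.91)

copper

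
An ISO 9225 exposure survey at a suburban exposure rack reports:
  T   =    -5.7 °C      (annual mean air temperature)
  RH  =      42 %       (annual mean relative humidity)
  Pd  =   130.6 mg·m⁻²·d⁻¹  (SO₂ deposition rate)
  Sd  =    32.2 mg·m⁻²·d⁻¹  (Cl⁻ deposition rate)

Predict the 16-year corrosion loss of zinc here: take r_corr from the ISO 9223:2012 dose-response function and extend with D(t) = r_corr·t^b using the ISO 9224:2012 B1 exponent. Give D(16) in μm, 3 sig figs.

D(16) = 5.03 μm

zinc: T≤10 °C ⇒ hinge +0.038·(-5.7−10) = -0.5966
  SO₂ term: 0.0129·130.6^0.44·exp(0.046·42-0.5966) = 0.4184
  Cl⁻ term: 0.0175·32.2^0.57·exp(0.008·42+0.085·-5.7) = 0.1091
  sum: 0.4184 + 0.1091 → r_corr = 0.5275 μm/a
ISO 9224: D(t) = r_corr · t^b with b = 0.813 (zinc, B1)
  D(16) = 0.5275 × 16^0.813 = 0.5275 × 9.527 = 5.026 μm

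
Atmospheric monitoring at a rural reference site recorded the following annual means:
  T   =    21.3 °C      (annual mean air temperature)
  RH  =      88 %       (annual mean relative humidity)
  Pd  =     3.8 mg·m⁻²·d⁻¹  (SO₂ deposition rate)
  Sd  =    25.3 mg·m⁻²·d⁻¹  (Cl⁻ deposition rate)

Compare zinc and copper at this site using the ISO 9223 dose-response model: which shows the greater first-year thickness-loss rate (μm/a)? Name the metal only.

copper

zinc: temperature factor f = -0.071·(11.3) = -0.8023
  sulphur-dioxide contribution → 0.5961 μm/a
  chloride contribution → 1.364 μm/a
  ⇒ r_corr(zinc) = 1.96 μm/a
copper: temperature factor f = -0.080·(11.3) = -0.9040
  sulphur-dioxide contribution → 0.5461 μm/a
  chloride contribution → 1.655 μm/a
  total first-year rate 2.201 μm/a
Ordering by μm/a: copper (2.2) > zinc (1.96)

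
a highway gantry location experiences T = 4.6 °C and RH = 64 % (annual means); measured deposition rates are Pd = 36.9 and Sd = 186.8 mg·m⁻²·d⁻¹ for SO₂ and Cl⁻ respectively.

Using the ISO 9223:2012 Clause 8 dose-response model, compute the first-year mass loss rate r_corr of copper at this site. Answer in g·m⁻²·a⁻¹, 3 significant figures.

r_corr = 7.41 g·m⁻²·a⁻¹

copper: temperature factor f = +0.126·(-5.4) = -0.6804
  sulphur-dioxide contribution → 0.2993 μm/a
  chloride contribution → 0.5278 μm/a
  total first-year rate 0.8271 μm/a
Convert to mass loss: 0.8271 μm/a × 8.96 g/cm³ = 7.411 g·m⁻²·a⁻¹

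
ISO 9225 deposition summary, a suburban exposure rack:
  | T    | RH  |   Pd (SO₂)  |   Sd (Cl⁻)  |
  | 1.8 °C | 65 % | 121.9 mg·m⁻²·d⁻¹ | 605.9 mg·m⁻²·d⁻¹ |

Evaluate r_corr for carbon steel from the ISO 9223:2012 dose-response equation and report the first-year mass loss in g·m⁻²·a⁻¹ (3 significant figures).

carbon steel: temperature factor f = +0.150·(-8.2) = -1.2300
  Pd branch = 1.77·Pd^0.52·e^(0.02·RH+f) = 23.07 μm/a
  Cl⁻ term: 0.102·605.9^0.62·exp(0.033·65+0.04·1.8) = 49.72
  r_corr = 23.07 + 49.72 = 72.79 μm/a
Convert to mass loss: 72.79 μm/a × 7.85 g/cm³ = 571.4 g·m⁻²·a⁻¹

r_corr = 571 g·m⁻²·a⁻¹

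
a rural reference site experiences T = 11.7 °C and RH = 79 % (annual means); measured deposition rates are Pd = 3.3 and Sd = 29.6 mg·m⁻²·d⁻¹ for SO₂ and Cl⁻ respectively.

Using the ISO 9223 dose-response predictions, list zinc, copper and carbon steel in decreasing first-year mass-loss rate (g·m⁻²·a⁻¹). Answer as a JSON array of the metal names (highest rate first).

["carbon steel", "copper", "zinc"]

zinc: f(T) = -0.071·(T−10) [T>10 °C] = -0.1207
  Pd branch = 0.0129·Pd^0.44·e^(0.046·RH+f) = 0.7321 μm/a
  Sd branch = 0.0175·Sd^0.57·e^(0.008·RH+0.085·T) = 0.6138 μm/a
  sum: 0.7321 + 0.6138 → r_corr = 1.346 μm/a
  mass loss = 1.346 μm/a × 7.14 g/cm³ = 9.61 g·m⁻²·a⁻¹
copper: T>10 °C ⇒ hinge -0.080·(11.7−10) = -0.1360
  SO₂ term: 0.0053·3.3^0.26·exp(0.059·79-0.1360) = 0.6672
  Cl⁻ term: 0.01025·29.6^0.27·exp(0.036·79+0.049·11.7) = 0.78
  sum: 0.6672 + 0.78 → r_corr = 1.447 μm/a
  mass loss = 1.447 μm/a × 8.96 g/cm³ = 12.97 g·m⁻²·a⁻¹
carbon steel: temperature factor f = -0.054·(1.7) = -0.0918
  SO₂ term: 1.77·3.3^0.52·exp(0.02·79-0.0918) = 14.59
  Cl⁻ term: 0.102·29.6^0.62·exp(0.033·79+0.04·11.7) = 18.04
  r_corr = 14.59 + 18.04 = 32.63 μm/a
  mass loss = 32.63 μm/a × 7.85 g/cm³ = 256.1 g·m⁻²·a⁻¹
Ordering by g·m⁻²·a⁻¹: carbon steel (256) > copper (13) > zinc (9.61)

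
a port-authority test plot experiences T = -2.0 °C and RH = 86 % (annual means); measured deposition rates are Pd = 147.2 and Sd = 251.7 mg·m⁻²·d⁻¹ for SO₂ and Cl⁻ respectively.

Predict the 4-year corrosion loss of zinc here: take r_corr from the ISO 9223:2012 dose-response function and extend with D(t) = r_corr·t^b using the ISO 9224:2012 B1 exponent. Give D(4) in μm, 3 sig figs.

D(4) = 14.0 μm

zinc: temperature factor f = +0.038·(-12.0) = -0.4560
  SO₂ term: 0.0129·147.2^0.44·exp(0.046·86-0.4560) = 3.841
  Cl⁻ term: 0.0175·251.7^0.57·exp(0.008·86+0.085·-2.0) = 0.6863
  r_corr = 3.841 + 0.6863 = 4.528 μm/a
Power-law: D(4) = r_corr · 4^0.813
  D(4) = 4.528 × 4^0.813 = 4.528 × 3.087 = 13.98 μm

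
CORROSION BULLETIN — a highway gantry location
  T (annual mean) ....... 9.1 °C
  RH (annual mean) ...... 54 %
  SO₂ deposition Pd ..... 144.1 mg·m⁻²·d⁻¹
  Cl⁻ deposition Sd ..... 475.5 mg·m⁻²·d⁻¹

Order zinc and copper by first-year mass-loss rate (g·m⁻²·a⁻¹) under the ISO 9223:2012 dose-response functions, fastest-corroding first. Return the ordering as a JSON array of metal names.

zinc: temperature factor f = +0.038·(-0.9) = -0.0342
  sulphur-dioxide contribution → 1.331 μm/a
  chloride contribution → 1.961 μm/a
  total first-year rate 3.293 μm/a
  mass loss = 3.293 μm/a × 7.14 g/cm³ = 23.51 g·m⁻²·a⁻¹
copper: T≤10 °C ⇒ hinge +0.126·(9.1−10) = -0.1134
  sulphur-dioxide contribution → 0.4168 μm/a
  chloride contribution → 0.5908 μm/a
  total first-year rate 1.008 μm/a
  mass loss = 1.008 μm/a × 8.96 g/cm³ = 9.029 g·m⁻²·a⁻¹
Ordering by g·m⁻²·a⁻¹: zinc (23.5) > copper (9.03)

["zinc", "copper"]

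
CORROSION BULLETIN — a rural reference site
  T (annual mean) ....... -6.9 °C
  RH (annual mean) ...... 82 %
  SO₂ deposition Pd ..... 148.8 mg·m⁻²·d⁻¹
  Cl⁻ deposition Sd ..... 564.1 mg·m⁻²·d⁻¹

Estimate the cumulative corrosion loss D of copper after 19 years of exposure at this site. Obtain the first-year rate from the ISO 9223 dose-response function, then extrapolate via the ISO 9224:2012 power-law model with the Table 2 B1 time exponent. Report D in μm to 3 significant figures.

copper: f(T) = +0.126·(T−10) [T≤10 °C] = -2.1294
  sulphur-dioxide contribution → 0.2921 μm/a
  chloride contribution → 0.7741 μm/a
  ⇒ r_corr(copper) = 1.066 μm/a
ISO 9224: D(t) = r_corr · t^b with b = 0.667 (copper, B1)
  D(19) = 1.066 × 19^0.667 = 1.066 × 7.127 = 7.599 μm

D(19) = 7.60 μm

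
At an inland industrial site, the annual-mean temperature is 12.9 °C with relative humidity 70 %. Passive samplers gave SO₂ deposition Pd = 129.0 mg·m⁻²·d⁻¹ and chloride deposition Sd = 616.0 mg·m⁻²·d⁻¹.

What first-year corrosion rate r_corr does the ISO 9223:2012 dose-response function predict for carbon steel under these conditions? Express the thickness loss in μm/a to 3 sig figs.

carbon steel: temperature factor f = -0.054·(2.9) = -0.1566
  Pd branch = 1.77·Pd^0.52·e^(0.02·RH+f) = 76.82 μm/a
  Cl⁻ term: 0.102·616.0^0.62·exp(0.033·70+0.04·12.9) = 92.35
  sum: 76.82 + 92.35 → r_corr = 169.2 μm/a

r_corr = 169 μm/a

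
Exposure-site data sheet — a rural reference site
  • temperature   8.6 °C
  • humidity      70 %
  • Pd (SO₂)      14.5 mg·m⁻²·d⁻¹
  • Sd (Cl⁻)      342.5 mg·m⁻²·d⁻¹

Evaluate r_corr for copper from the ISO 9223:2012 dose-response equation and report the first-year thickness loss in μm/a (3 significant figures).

copper: T≤10 °C ⇒ hinge +0.126·(8.6−10) = -0.1764
  Pd branch = 0.0053·Pd^0.26·e^(0.059·RH+f) = 0.5537 μm/a
  Sd branch = 0.01025·Sd^0.27·e^(0.036·RH+0.049·T) = 0.9387 μm/a
  r_corr = 0.5537 + 0.9387 = 1.492 μm/a

r_corr = 1.49 μm/a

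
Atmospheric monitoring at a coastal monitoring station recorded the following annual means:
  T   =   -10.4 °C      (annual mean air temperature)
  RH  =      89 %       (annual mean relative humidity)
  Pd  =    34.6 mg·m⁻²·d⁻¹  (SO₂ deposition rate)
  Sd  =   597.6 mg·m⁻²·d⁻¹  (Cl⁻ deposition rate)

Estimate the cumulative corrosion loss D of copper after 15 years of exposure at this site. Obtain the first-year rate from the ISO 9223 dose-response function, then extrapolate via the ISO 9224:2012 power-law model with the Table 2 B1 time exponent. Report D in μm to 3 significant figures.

D(15) = 6.37 μm

copper: temperature factor f = +0.126·(-20.4) = -2.5704
  Pd branch = 0.0053·Pd^0.26·e^(0.059·RH+f) = 0.1944 μm/a
  Cl⁻ term: 0.01025·597.6^0.27·exp(0.036·89+0.049·-10.4) = 0.8522
  sum: 0.1944 + 0.8522 → r_corr = 1.047 μm/a
ISO 9224: D(t) = r_corr · t^b with b = 0.667 (copper, B1)
  D(15) = 1.047 × 15^0.667 = 1.047 × 6.088 = 6.371 μm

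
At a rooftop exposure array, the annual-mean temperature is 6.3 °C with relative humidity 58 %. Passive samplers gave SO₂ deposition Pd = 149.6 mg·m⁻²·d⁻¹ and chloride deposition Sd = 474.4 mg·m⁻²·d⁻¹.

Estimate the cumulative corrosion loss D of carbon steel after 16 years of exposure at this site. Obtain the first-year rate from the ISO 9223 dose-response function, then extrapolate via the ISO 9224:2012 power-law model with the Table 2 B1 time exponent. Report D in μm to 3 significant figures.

D(16) = 360 μm

carbon steel: T≤10 °C ⇒ hinge +0.150·(6.3−10) = -0.5550
  Pd branch = 1.77·Pd^0.52·e^(0.02·RH+f) = 43.82 μm/a
  Cl⁻ term: 0.102·474.4^0.62·exp(0.033·58+0.04·6.3) = 40.6
  sum: 43.82 + 40.6 → r_corr = 84.42 μm/a
ISO 9224: D(t) = r_corr · t^b with b = 0.523 (carbon steel, B1)
  D(16) = 84.42 × 16^0.523 = 84.42 × 4.263 = 359.9 μm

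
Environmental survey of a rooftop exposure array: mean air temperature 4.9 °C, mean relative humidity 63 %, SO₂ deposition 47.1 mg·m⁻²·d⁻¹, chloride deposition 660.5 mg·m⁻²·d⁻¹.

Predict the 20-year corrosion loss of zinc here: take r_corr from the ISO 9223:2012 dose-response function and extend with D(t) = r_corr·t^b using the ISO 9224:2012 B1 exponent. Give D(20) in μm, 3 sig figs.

D(20) = 32.3 μm

zinc: f(T) = +0.038·(T−10) [T≤10 °C] = -0.1938
  sulphur-dioxide contribution → 1.05 μm/a
  chloride contribution → 1.779 μm/a
  total first-year rate 2.829 μm/a
Power-law: D(20) = r_corr · 20^0.813
  D(20) = 2.829 × 20^0.813 = 2.829 × 11.42 = 32.31 μm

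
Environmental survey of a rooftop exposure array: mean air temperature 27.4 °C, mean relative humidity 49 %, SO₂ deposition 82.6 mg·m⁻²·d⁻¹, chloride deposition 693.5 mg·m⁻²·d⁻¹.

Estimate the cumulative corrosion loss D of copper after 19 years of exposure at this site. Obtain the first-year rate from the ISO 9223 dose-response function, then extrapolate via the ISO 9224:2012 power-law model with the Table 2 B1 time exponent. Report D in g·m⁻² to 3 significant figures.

copper: T>10 °C ⇒ hinge -0.080·(27.4−10) = -1.3920
  Pd branch = 0.0053·Pd^0.26·e^(0.059·RH+f) = 0.07476 μm/a
  Cl⁻ term: 0.01025·693.5^0.27·exp(0.036·49+0.049·27.4) = 1.34
  sum: 0.07476 + 1.34 → r_corr = 1.414 μm/a
Long-term exponent b (ISO 9224 Table 2, B1) = 0.667
  D(19) = 1.414 × 19^0.667 = 1.414 × 7.127 = 10.08 μm
  Mass loss = 10.08 μm × 8.96 g/cm³ = 90.33 g·m⁻²

D(19) = 90.3 g·m⁻²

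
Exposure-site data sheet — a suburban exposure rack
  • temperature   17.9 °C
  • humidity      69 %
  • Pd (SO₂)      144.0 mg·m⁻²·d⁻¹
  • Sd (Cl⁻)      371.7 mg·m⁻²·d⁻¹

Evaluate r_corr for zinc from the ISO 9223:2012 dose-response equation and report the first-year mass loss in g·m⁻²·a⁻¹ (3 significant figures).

zinc: f(T) = -0.071·(T−10) [T>10 °C] = -0.5609
  Pd branch = 0.0129·Pd^0.44·e^(0.046·RH+f) = 1.567 μm/a
  Sd branch = 0.0175·Sd^0.57·e^(0.008·RH+0.085·T) = 4.06 μm/a
  r_corr = 1.567 + 4.06 = 5.627 μm/a
Convert to mass loss: 5.627 μm/a × 7.14 g/cm³ = 40.18 g·m⁻²·a⁻¹

r_corr = 40.2 g·m⁻²·a⁻¹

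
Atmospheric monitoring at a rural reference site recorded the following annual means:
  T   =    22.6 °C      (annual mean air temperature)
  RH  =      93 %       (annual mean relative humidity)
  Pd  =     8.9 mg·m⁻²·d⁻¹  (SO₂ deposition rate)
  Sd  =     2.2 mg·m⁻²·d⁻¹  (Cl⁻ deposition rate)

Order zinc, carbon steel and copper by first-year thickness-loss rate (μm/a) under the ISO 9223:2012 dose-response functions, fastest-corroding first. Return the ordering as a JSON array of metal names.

zinc: temperature factor f = -0.071·(12.6) = -0.8946
  Pd branch = 0.0129·Pd^0.44·e^(0.046·RH+f) = 0.9947 μm/a
  Cl⁻ term: 0.0175·2.2^0.57·exp(0.008·93+0.085·22.6) = 0.3941
  r_corr = 0.9947 + 0.3941 = 1.389 μm/a
carbon steel: temperature factor f = -0.054·(12.6) = -0.6804
  SO₂ term: 1.77·8.9^0.52·exp(0.02·93-0.6804) = 17.95
  Sd branch = 0.102·Sd^0.62·e^(0.033·RH+0.04·T) = 8.838 μm/a
  r_corr = 17.95 + 8.838 = 26.78 μm/a
copper: f(T) = -0.080·(T−10) [T>10 °C] = -1.0080
  Pd branch = 0.0053·Pd^0.26·e^(0.059·RH+f) = 0.8247 μm/a
  Cl⁻ term: 0.01025·2.2^0.27·exp(0.036·93+0.049·22.6) = 1.092
  sum: 0.8247 + 1.092 → r_corr = 1.917 μm/a
Ordering by μm/a: carbon steel (26.8) > copper (1.92) > zinc (1.39)

["carbon steel", "copper", "zinc"]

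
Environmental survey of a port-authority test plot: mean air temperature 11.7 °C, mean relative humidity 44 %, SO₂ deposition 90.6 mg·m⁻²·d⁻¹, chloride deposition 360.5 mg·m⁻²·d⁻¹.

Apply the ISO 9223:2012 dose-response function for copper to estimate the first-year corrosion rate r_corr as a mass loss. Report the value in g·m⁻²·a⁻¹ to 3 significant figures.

r_corr = 5.69 g·m⁻²·a⁻¹

copper: T>10 °C ⇒ hinge -0.080·(11.7−10) = -0.1360
  SO₂ term: 0.0053·90.6^0.26·exp(0.059·44-0.1360) = 0.2002
  Sd branch = 0.01025·Sd^0.27·e^(0.036·RH+0.049·T) = 0.4345 μm/a
  r_corr = 0.2002 + 0.4345 = 0.6347 μm/a
Convert to mass loss: 0.6347 μm/a × 8.96 g/cm³ = 5.687 g·m⁻²·a⁻¹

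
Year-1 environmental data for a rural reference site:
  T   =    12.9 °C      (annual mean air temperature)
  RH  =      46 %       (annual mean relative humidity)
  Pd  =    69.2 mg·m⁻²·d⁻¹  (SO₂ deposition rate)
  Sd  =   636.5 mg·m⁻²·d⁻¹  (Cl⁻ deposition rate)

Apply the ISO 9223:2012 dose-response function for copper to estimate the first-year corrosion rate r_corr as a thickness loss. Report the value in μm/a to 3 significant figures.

r_corr = 0.768 μm/a

copper: temperature factor f = -0.080·(2.9) = -0.2320
  SO₂ term: 0.0053·69.2^0.26·exp(0.059·46-0.2320) = 0.1908
  Sd branch = 0.01025·Sd^0.27·e^(0.036·RH+0.049·T) = 0.5774 μm/a
  sum: 0.1908 + 0.5774 → r_corr = 0.7682 μm/a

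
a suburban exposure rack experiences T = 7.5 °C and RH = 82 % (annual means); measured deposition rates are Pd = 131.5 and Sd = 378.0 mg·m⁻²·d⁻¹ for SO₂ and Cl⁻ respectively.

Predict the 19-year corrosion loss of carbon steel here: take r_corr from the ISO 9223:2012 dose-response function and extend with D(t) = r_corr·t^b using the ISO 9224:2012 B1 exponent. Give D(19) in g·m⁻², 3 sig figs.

carbon steel: f(T) = +0.150·(T−10) [T≤10 °C] = -0.3750
  sulphur-dioxide contribution → 79.29 μm/a
  chloride contribution → 81.68 μm/a
  total first-year rate 161 μm/a
Power-law: D(19) = r_corr · 19^0.523
  D(19) = 161 × 19^0.523 = 161 × 4.664 = 750.8 μm
  Mass loss = 750.8 μm × 7.85 g/cm³ = 5894 g·m⁻²

D(19) = 5.89e+03 g·m⁻²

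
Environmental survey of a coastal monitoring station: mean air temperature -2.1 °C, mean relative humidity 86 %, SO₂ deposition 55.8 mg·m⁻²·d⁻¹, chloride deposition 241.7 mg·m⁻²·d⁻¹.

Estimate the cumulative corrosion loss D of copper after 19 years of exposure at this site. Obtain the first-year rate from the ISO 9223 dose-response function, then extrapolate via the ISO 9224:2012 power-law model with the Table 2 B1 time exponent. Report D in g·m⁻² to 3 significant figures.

copper: f(T) = +0.126·(T−10) [T≤10 °C] = -1.5246
  Pd branch = 0.0053·Pd^0.26·e^(0.059·RH+f) = 0.5247 μm/a
  Cl⁻ term: 0.01025·241.7^0.27·exp(0.036·86+0.049·-2.1) = 0.8997
  r_corr = 0.5247 + 0.8997 = 1.424 μm/a
Power-law: D(19) = r_corr · 19^0.667
  D(19) = 1.424 × 19^0.667 = 1.424 × 7.127 = 10.15 μm
  Mass loss = 10.15 μm × 8.96 g/cm³ = 90.96 g·m⁻²

D(19) = 91.0 g·m⁻²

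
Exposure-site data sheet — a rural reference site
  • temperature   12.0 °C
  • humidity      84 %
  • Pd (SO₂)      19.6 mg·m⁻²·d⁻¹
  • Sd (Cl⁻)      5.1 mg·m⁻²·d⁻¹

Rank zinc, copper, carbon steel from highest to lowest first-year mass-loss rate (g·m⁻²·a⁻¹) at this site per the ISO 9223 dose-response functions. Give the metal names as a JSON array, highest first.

["carbon steel", "copper", "zinc"]

zinc: temperature factor f = -0.071·(2.0) = -0.1420
  Pd branch = 0.0129·Pd^0.44·e^(0.046·RH+f) = 1.975 μm/a
  Cl⁻ term: 0.0175·5.1^0.57·exp(0.008·84+0.085·12.0) = 0.2405
  r_corr = 1.975 + 0.2405 = 2.216 μm/a
  mass loss = 2.216 μm/a × 7.14 g/cm³ = 15.82 g·m⁻²·a⁻¹
copper: f(T) = -0.080·(T−10) [T>10 °C] = -0.1600
  SO₂ term: 0.0053·19.6^0.26·exp(0.059·84-0.1600) = 1.39
  Cl⁻ term: 0.01025·5.1^0.27·exp(0.036·84+0.049·12.0) = 0.5894
  r_corr = 1.39 + 0.5894 = 1.98 μm/a
  mass loss = 1.98 μm/a × 8.96 g/cm³ = 17.74 g·m⁻²·a⁻¹
carbon steel: f(T) = -0.054·(T−10) [T>10 °C] = -0.1080
  Pd branch = 1.77·Pd^0.52·e^(0.02·RH+f) = 40.06 μm/a
  Cl⁻ term: 0.102·5.1^0.62·exp(0.033·84+0.04·12.0) = 7.238
  sum: 40.06 + 7.238 → r_corr = 47.29 μm/a
  mass loss = 47.29 μm/a × 7.85 g/cm³ = 371.3 g·m⁻²·a⁻¹
Ordering by g·m⁻²·a⁻¹: carbon steel (371) > copper (17.7) > zinc (15.8)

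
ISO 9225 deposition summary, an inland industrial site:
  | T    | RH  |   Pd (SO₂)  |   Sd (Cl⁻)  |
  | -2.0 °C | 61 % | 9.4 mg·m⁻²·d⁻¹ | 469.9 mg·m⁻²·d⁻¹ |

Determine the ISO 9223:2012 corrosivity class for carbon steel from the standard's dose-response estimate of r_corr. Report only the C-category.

carbon steel: temperature factor f = +0.150·(-12.0) = -1.8000
  SO₂ term: 1.77·9.4^0.52·exp(0.02·61-1.8000) = 3.178
  Cl⁻ term: 0.102·469.9^0.62·exp(0.033·61+0.04·-2.0) = 31.97
  sum: 3.178 + 31.97 → r_corr = 35.15 μm/a
ISO 9223 Table 2 (carbon steel): 25 < 35.1 ≤ 50 μm/a ⇒ C3

C3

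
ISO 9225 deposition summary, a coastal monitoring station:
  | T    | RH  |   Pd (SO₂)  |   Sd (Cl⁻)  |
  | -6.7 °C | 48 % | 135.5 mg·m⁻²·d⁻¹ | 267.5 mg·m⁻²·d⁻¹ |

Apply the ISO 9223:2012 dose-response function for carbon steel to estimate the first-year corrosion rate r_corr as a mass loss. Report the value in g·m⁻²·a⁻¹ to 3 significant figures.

carbon steel: T≤10 °C ⇒ hinge +0.150·(-6.7−10) = -2.5050
  SO₂ term: 1.77·135.5^0.52·exp(0.02·48-2.5050) = 4.848
  Sd branch = 0.102·Sd^0.62·e^(0.033·RH+0.04·T) = 12.16 μm/a
  r_corr = 4.848 + 12.16 = 17.01 μm/a
Convert to mass loss: 17.01 μm/a × 7.85 g/cm³ = 133.5 g·m⁻²·a⁻¹

r_corr = 134 g·m⁻²·a⁻¹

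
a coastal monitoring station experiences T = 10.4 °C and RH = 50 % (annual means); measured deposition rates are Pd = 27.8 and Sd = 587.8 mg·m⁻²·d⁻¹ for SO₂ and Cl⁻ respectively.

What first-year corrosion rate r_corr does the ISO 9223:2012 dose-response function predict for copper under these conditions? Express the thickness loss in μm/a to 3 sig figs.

copper: T>10 °C ⇒ hinge -0.080·(10.4−10) = -0.0320
  Pd branch = 0.0053·Pd^0.26·e^(0.059·RH+f) = 0.2328 μm/a
  Cl⁻ term: 0.01025·587.8^0.27·exp(0.036·50+0.049·10.4) = 0.5774
  r_corr = 0.2328 + 0.5774 = 0.8102 μm/a

r_corr = 0.810 μm/a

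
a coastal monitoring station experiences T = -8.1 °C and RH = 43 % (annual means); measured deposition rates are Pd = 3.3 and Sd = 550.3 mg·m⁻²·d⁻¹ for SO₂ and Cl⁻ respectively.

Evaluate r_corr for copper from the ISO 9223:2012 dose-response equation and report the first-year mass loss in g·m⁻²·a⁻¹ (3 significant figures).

r_corr = 1.68 g·m⁻²·a⁻¹

copper: T≤10 °C ⇒ hinge +0.126·(-8.1−10) = -2.2806
  sulphur-dioxide contribution → 0.009342 μm/a
  chloride contribution → 0.1781 μm/a
  total first-year rate 0.1874 μm/a
Convert to mass loss: 0.1874 μm/a × 8.96 g/cm³ = 1.679 g·m⁻²·a⁻¹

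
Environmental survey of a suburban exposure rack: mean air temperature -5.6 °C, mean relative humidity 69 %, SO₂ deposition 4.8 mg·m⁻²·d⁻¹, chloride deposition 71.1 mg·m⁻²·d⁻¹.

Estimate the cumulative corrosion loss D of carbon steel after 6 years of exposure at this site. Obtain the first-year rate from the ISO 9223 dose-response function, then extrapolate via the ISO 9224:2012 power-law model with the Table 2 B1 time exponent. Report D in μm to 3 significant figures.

carbon steel: temperature factor f = +0.150·(-15.6) = -2.3400
  Pd branch = 1.77·Pd^0.52·e^(0.02·RH+f) = 1.532 μm/a
  Sd branch = 0.102·Sd^0.62·e^(0.033·RH+0.04·T) = 11.18 μm/a
  sum: 1.532 + 11.18 → r_corr = 12.71 μm/a
Long-term exponent b (ISO 9224 Table 2, B1) = 0.523
  D(6) = 12.71 × 6^0.523 = 12.71 × 2.553 = 32.44 μm

D(6) = 32.4 μm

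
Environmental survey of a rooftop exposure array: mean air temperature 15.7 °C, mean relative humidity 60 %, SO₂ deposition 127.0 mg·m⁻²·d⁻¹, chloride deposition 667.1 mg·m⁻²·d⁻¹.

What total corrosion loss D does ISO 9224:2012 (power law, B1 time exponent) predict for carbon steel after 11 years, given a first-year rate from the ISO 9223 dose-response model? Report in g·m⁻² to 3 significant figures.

D(11) = 3.62e+03 g·m⁻²

carbon steel: f(T) = -0.054·(T−10) [T>10 °C] = -0.3078
  Pd branch = 1.77·Pd^0.52·e^(0.02·RH+f) = 53.63 μm/a
  Sd branch = 0.102·Sd^0.62·e^(0.033·RH+0.04·T) = 78.03 μm/a
  r_corr = 53.63 + 78.03 = 131.7 μm/a
Long-term exponent b (ISO 9224 Table 2, B1) = 0.523
  D(11) = 131.7 × 11^0.523 = 131.7 × 3.505 = 461.4 μm
  Mass loss = 461.4 μm × 7.85 g/cm³ = 3622 g·m⁻²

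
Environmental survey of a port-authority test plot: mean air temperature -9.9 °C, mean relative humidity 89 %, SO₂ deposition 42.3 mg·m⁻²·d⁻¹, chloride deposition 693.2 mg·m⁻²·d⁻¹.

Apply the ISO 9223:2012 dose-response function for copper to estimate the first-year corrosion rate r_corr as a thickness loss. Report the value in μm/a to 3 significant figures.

r_corr = 1.13 μm/a

copper: f(T) = +0.126·(T−10) [T≤10 °C] = -2.5074
  Pd branch = 0.0053·Pd^0.26·e^(0.059·RH+f) = 0.2181 μm/a
  Cl⁻ term: 0.01025·693.2^0.27·exp(0.036·89+0.049·-9.9) = 0.909
  r_corr = 0.2181 + 0.909 = 1.127 μm/a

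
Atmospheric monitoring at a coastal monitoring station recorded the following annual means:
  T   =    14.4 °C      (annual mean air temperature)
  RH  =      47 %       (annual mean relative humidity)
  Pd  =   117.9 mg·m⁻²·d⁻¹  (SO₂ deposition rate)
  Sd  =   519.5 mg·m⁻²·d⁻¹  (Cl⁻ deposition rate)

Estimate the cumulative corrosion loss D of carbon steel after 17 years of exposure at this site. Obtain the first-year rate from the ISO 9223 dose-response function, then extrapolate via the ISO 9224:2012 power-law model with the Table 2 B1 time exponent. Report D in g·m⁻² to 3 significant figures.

carbon steel: f(T) = -0.054·(T−10) [T>10 °C] = -0.2376
  SO₂ term: 1.77·117.9^0.52·exp(0.02·47-0.2376) = 42.68
  Sd branch = 0.102·Sd^0.62·e^(0.033·RH+0.04·T) = 41.31 μm/a
  r_corr = 42.68 + 41.31 = 83.98 μm/a
Long-term exponent b (ISO 9224 Table 2, B1) = 0.523
  D(17) = 83.98 × 17^0.523 = 83.98 × 4.401 = 369.6 μm
  Mass loss = 369.6 μm × 7.85 g/cm³ = 2901 g·m⁻²

D(17) = 2.90e+03 g·m⁻²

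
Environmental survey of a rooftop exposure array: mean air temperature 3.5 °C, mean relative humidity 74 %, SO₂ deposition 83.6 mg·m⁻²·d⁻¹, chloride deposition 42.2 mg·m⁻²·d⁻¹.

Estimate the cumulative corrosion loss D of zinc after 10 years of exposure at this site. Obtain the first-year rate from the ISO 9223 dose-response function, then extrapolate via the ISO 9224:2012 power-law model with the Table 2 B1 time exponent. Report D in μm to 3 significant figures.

zinc: T≤10 °C ⇒ hinge +0.038·(3.5−10) = -0.2470
  Pd branch = 0.0129·Pd^0.44·e^(0.046·RH+f) = 2.125 μm/a
  Cl⁻ term: 0.0175·42.2^0.57·exp(0.008·74+0.085·3.5) = 0.3596
  sum: 2.125 + 0.3596 → r_corr = 2.485 μm/a
ISO 9224: D(t) = r_corr · t^b with b = 0.813 (zinc, B1)
  D(10) = 2.485 × 10^0.813 = 2.485 × 6.501 = 16.16 μm

D(10) = 16.2 μm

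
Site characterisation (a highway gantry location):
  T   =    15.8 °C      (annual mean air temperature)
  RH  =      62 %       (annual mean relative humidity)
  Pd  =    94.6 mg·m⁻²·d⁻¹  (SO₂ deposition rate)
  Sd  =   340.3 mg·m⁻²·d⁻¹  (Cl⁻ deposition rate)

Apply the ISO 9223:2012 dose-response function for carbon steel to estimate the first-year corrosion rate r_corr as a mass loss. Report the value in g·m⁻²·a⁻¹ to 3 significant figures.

carbon steel: f(T) = -0.054·(T−10) [T>10 °C] = -0.3132
  sulphur-dioxide contribution → 47.64 μm/a
  chloride contribution → 55.13 μm/a
  total first-year rate 102.8 μm/a
Convert to mass loss: 102.8 μm/a × 7.85 g/cm³ = 806.7 g·m⁻²·a⁻¹

r_corr = 807 g·m⁻²·a⁻¹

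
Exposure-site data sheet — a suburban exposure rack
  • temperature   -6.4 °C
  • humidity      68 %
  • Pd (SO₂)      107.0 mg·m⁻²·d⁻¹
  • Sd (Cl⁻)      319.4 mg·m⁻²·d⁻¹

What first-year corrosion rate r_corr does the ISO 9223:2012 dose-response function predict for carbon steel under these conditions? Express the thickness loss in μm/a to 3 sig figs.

r_corr = 33.3 μm/a

carbon steel: f(T) = +0.150·(T−10) [T≤10 °C] = -2.4600
  sulphur-dioxide contribution → 6.692 μm/a
  chloride contribution → 26.59 μm/a
  total first-year rate 33.28 μm/a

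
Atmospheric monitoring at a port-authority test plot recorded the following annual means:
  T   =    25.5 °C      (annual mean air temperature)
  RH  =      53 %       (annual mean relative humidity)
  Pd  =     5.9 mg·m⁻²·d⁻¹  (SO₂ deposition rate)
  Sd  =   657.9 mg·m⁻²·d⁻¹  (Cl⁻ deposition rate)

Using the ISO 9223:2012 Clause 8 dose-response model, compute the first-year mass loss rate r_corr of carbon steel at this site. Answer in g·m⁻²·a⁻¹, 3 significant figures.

carbon steel: T>10 °C ⇒ hinge -0.054·(25.5−10) = -0.8370
  sulphur-dioxide contribution → 5.568 μm/a
  chloride contribution → 90.87 μm/a
  total first-year rate 96.44 μm/a
Convert to mass loss: 96.44 μm/a × 7.85 g/cm³ = 757 g·m⁻²·a⁻¹

r_corr = 757 g·m⁻²·a⁻¹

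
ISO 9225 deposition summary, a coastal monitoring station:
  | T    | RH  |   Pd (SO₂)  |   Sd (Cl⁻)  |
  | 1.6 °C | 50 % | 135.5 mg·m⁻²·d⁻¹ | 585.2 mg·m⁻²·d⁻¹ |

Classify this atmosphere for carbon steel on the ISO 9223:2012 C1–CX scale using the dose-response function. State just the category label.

C3

carbon steel: temperature factor f = +0.150·(-8.4) = -1.2600
  sulphur-dioxide contribution → 17.53 μm/a
  chloride contribution → 29.42 μm/a
  ⇒ r_corr(carbon steel) = 46.95 μm/a
Category bounds: 25…50 μm/a bracket r_corr ⇒ C3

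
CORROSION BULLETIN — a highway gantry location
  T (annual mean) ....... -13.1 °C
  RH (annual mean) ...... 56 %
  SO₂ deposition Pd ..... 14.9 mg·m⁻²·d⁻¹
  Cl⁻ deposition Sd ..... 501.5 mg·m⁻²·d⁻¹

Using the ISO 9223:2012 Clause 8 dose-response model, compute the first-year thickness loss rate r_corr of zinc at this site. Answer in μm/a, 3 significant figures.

zinc: temperature factor f = +0.038·(-23.1) = -0.8778
  sulphur-dioxide contribution → 0.2314 μm/a
  chloride contribution → 0.3113 μm/a
  ⇒ r_corr(zinc) = 0.5427 μm/a

r_corr = 0.543 μm/a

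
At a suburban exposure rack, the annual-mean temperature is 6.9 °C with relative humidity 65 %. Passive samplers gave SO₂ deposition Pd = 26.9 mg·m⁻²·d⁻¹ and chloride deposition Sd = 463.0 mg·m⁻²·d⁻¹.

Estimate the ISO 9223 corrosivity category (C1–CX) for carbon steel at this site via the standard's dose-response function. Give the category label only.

C4

carbon steel: T≤10 °C ⇒ hinge +0.150·(6.9−10) = -0.4650
  SO₂ term: 1.77·26.9^0.52·exp(0.02·65-0.4650) = 22.6
  Sd branch = 0.102·Sd^0.62·e^(0.033·RH+0.04·T) = 51.6 μm/a
  sum: 22.6 + 51.6 → r_corr = 74.2 μm/a
ISO 9223 Table 2 (carbon steel): 50 < 74.2 ≤ 80 μm/a ⇒ C4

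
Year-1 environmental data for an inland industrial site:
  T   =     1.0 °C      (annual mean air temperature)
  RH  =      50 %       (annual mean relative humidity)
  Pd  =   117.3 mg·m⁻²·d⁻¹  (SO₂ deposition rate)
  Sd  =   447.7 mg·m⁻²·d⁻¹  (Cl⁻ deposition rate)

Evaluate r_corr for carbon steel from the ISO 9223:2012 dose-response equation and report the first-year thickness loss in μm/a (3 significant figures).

carbon steel: temperature factor f = +0.150·(-9.0) = -1.3500
  Pd branch = 1.77·Pd^0.52·e^(0.02·RH+f) = 14.86 μm/a
  Sd branch = 0.102·Sd^0.62·e^(0.033·RH+0.04·T) = 24.33 μm/a
  r_corr = 14.86 + 24.33 = 39.19 μm/a

r_corr = 39.2 μm/a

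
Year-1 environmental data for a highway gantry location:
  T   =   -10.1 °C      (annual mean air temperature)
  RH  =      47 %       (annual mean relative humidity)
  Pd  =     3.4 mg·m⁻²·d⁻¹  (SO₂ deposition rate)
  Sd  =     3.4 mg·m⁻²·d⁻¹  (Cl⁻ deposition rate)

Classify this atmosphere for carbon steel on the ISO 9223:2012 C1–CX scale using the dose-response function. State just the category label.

carbon steel: temperature factor f = +0.150·(-20.1) = -3.0150
  Pd branch = 1.77·Pd^0.52·e^(0.02·RH+f) = 0.4199 μm/a
  Sd branch = 0.102·Sd^0.62·e^(0.033·RH+0.04·T) = 0.6859 μm/a
  r_corr = 0.4199 + 0.6859 = 1.106 μm/a
Category bounds: 0…1.3 μm/a bracket r_corr ⇒ C1

C1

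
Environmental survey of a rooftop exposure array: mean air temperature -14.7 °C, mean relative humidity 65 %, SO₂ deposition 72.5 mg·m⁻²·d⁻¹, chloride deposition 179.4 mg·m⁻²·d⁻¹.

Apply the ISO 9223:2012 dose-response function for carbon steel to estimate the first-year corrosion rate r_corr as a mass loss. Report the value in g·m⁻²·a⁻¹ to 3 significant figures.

carbon steel: f(T) = +0.150·(T−10) [T≤10 °C] = -3.7050
  Pd branch = 1.77·Pd^0.52·e^(0.02·RH+f) = 1.482 μm/a
  Sd branch = 0.102·Sd^0.62·e^(0.033·RH+0.04·T) = 12.08 μm/a
  r_corr = 1.482 + 12.08 = 13.56 μm/a
Convert to mass loss: 13.56 μm/a × 7.85 g/cm³ = 106.5 g·m⁻²·a⁻¹

r_corr = 106 g·m⁻²·a⁻¹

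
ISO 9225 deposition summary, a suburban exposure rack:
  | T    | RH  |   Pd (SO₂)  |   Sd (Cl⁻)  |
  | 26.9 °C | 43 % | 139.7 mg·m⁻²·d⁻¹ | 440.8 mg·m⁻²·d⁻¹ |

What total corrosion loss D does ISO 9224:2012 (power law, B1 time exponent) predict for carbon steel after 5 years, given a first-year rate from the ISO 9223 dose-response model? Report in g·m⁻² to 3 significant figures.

D(5) = 1.38e+03 g·m⁻²

carbon steel: temperature factor f = -0.054·(16.9) = -0.9126
  SO₂ term: 1.77·139.7^0.52·exp(0.02·43-0.9126) = 21.91
  Sd branch = 0.102·Sd^0.62·e^(0.033·RH+0.04·T) = 53.9 μm/a
  r_corr = 21.91 + 53.9 = 75.81 μm/a
ISO 9224: D(t) = r_corr · t^b with b = 0.523 (carbon steel, B1)
  D(5) = 75.81 × 5^0.523 = 75.81 × 2.32 = 175.9 μm
  Mass loss = 175.9 μm × 7.85 g/cm³ = 1381 g·m⁻²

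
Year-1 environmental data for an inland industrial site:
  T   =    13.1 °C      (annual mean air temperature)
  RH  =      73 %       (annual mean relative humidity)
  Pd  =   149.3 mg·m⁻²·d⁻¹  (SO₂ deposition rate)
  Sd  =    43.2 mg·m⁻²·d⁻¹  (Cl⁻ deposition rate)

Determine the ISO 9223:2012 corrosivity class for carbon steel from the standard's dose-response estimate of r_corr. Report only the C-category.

carbon steel: temperature factor f = -0.054·(3.1) = -0.1674
  sulphur-dioxide contribution → 87.07 μm/a
  chloride contribution → 19.79 μm/a
  total first-year rate 106.9 μm/a
ISO 9223 Table 2 (carbon steel): 80 < 107 ≤ 200 μm/a ⇒ C5

C5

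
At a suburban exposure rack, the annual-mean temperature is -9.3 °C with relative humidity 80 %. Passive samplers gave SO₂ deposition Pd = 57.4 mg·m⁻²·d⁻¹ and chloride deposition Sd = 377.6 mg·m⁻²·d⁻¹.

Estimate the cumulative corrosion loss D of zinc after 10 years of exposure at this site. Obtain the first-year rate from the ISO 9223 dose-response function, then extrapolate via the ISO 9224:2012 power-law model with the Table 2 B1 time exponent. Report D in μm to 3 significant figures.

D(10) = 12.4 μm

zinc: temperature factor f = +0.038·(-19.3) = -0.7334
  sulphur-dioxide contribution → 1.459 μm/a
  chloride contribution → 0.4432 μm/a
  total first-year rate 1.903 μm/a
Long-term exponent b (ISO 9224 Table 2, B1) = 0.813
  D(10) = 1.903 × 10^0.813 = 1.903 × 6.501 = 12.37 μm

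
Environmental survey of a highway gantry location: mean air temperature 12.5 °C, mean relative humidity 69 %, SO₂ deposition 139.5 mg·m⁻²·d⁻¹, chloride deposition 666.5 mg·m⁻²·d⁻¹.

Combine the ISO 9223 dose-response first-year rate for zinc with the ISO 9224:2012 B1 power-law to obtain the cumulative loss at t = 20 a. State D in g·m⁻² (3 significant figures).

D(20) = 477 g·m⁻²

zinc: f(T) = -0.071·(T−10) [T>10 °C] = -0.1775
  Pd branch = 0.0129·Pd^0.44·e^(0.046·RH+f) = 2.268 μm/a
  Sd branch = 0.0175·Sd^0.57·e^(0.008·RH+0.085·T) = 3.579 μm/a
  sum: 2.268 + 3.579 → r_corr = 5.847 μm/a
ISO 9224: D(t) = r_corr · t^b with b = 0.813 (zinc, B1)
  D(20) = 5.847 × 20^0.813 = 5.847 × 11.42 = 66.78 μm
  Mass loss = 66.78 μm × 7.14 g/cm³ = 476.8 g·m⁻²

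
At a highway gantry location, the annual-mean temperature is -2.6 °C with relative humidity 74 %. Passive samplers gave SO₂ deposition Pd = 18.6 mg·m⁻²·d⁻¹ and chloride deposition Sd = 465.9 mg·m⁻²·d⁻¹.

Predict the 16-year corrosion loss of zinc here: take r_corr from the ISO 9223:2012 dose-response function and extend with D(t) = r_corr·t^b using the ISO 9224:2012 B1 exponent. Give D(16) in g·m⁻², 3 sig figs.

zinc: temperature factor f = +0.038·(-12.6) = -0.4788
  Pd branch = 0.0129·Pd^0.44·e^(0.046·RH+f) = 0.8701 μm/a
  Cl⁻ term: 0.0175·465.9^0.57·exp(0.008·74+0.085·-2.6) = 0.8416
  sum: 0.8701 + 0.8416 → r_corr = 1.712 μm/a
ISO 9224: D(t) = r_corr · t^b with b = 0.813 (zinc, B1)
  D(16) = 1.712 × 16^0.813 = 1.712 × 9.527 = 16.31 μm
  Mass loss = 16.31 μm × 7.14 g/cm³ = 116.4 g·m⁻²

D(16) = 116 g·m⁻²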